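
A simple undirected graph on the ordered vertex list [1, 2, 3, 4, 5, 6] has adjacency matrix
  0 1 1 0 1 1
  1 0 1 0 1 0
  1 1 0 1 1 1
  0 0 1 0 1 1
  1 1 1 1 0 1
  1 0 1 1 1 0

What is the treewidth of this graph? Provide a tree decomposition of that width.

Treewidth 3.
One such decomposition:
Bags: B1 = {3, 4, 5, 6}  B2 = {1, 3, 5, 6}  B3 = {1, 2, 3, 5}
Tree: B1–B2, B2–B3

Every bag has size at most 4, so the width is 4 − 1 = 3 and tw(G) ≤ 3. For the lower bound, the 4 vertices {1, 2, 3, 5} are pairwise adjacent, and any tree decomposition puts a clique entirely inside one bag — forcing width ≥ 3. The upper and lower bounds meet at 3, so that is the treewidth.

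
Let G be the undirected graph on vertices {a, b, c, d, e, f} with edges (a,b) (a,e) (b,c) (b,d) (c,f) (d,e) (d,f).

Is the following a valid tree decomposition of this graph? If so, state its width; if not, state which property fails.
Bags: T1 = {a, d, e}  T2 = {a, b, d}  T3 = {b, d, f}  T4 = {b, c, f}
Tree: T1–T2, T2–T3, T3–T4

Vertex coverage: the bags together contain {a, b, c, d, e, f}, the full vertex set. Edge coverage: each edge of G has both endpoints in at least one bag. Running intersection: for every vertex, the bags containing it form a connected subtree. All three properties hold, so this is a valid tree decomposition of width max|bag| − 1 = 2, and hence tw(G) ≤ 2.

Yes; width 2.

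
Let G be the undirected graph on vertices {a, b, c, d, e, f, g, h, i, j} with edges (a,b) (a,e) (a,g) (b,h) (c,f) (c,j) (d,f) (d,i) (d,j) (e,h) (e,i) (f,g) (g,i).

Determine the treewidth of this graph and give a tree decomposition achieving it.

Treewidth 2.
One such decomposition:
Bags: B1 = {c, d, j}  B2 = {c, d, f}  B3 = {d, f, i}  B4 = {f, g, i}  B5 = {e, g, i}  B6 = {a, e, g}  B7 = {a, e, h}  B8 = {a, b, h}
Tree: B1–B2, B2–B3, B3–B4, B4–B5, B5–B6, B6–B7, B7–B8

The largest bag has 3 vertices, giving width 2; this decomposition certifies tw(G) ≤ 2. For the lower bound, G contains the cycle j–c–f–d–j, so G is not a forest; only forests have treewidth ≤ 1, hence tw(G) ≥ 2. The upper and lower bounds meet at 2, so that is the treewidth.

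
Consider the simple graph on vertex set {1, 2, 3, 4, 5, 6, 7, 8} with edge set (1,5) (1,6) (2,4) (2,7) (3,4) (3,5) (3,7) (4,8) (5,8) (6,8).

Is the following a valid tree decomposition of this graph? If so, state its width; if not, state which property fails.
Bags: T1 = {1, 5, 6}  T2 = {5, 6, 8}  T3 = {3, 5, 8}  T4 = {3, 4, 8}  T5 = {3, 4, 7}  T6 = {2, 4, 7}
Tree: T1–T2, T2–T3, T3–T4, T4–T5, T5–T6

Yes; width 2.

Checking the three conditions: (i) the bags cover all of {1, 2, 3, 4, 5, 6, 7, 8}; (ii) for each edge, some bag contains both endpoints; (iii) the bags containing any fixed vertex form a subtree. All hold, so the decomposition is valid with width 3 − 1 = 2.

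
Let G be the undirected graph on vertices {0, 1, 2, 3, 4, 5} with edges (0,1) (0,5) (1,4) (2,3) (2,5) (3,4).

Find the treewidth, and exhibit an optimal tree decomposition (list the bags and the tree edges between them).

Each bag holds 3 vertices, so the decomposition has width 2, which upper-bounds the treewidth. The edges 5–2–3–4–1–0–5 form a cycle, so G is not a tree and its treewidth is at least 2. The upper and lower bounds meet at 2, so that is the treewidth.

Treewidth 2.
Bags: B1 = {2, 3, 5}  B2 = {3, 4, 5}  B3 = {1, 4, 5}  B4 = {0, 1, 5}
Tree: B1–B2, B2–B3, B3–B4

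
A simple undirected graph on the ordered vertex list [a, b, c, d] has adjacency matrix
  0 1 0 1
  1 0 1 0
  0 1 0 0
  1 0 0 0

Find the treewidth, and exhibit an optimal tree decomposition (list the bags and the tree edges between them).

Treewidth 1.
One optimal decomposition is:
Bags: B1 = {b, c}  B2 = {a, b}  B3 = {a, d}
Tree: B1–B2, B2–B3

Every bag has size at most 2, so the width is 2 − 1 = 1 and tw(G) ≤ 1. Any graph with an edge has treewidth ≥ 1, and G has the edge c–b. Combining the bounds, tw(G) = 1.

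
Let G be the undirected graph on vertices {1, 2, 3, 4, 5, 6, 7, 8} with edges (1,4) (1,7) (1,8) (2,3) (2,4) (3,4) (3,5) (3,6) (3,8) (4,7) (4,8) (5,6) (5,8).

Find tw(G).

A width-2 tree decomposition is:
Bags: B1 = {1, 4, 8}  B2 = {1, 4, 7}  B3 = {3, 4, 8}  B4 = {3, 5, 8}  B5 = {2, 3, 4}  B6 = {3, 5, 6}
Tree: B1–B2, B1–B3, B3–B4, B3–B5, B4–B6
Every bag has size at most 3, so the width is 3 − 1 = 2 and tw(G) ≤ 2. For the lower bound, the 3 vertices {1, 4, 8} are pairwise adjacent, and any tree decomposition puts a clique entirely inside one bag — forcing width ≥ 2. The upper and lower bounds meet at 2, so that is the treewidth.

2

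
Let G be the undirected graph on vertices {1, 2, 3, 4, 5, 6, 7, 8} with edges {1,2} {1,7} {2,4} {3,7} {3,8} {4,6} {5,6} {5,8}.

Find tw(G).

A width-2 tree decomposition is:
Bags: B1 = {3, 5, 8}  B2 = {3, 5, 6}  B3 = {3, 4, 6}  B4 = {2, 3, 4}  B5 = {1, 2, 3}  B6 = {1, 3, 7}
Tree: B1–B2, B2–B3, B3–B4, B4–B5, B5–B6
The largest bag has 3 vertices, giving width 2; this decomposition certifies tw(G) ≤ 2. Since 3–8–5–6–4–2–1–7–3 is a cycle in G, G is not acyclic. Forests are exactly the graphs of treewidth ≤ 1, so tw(G) ≥ 2. Therefore the treewidth is 2.

2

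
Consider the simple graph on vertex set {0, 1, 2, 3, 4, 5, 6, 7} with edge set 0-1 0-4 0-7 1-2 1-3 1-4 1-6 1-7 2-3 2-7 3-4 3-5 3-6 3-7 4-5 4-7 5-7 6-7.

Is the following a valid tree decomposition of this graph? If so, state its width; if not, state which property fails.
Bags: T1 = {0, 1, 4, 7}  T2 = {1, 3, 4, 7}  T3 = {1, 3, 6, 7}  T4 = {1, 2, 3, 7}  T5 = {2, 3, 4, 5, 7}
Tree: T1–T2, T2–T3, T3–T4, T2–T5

A tree decomposition must satisfy three properties: every vertex lies in some bag; for every edge, both endpoints lie together in some bag; and for every vertex, the bags containing it form a connected subtree. Here bags containing vertex 2 are not connected in the tree, so the decomposition is invalid.

No — bags containing vertex 2 are not connected in the tree.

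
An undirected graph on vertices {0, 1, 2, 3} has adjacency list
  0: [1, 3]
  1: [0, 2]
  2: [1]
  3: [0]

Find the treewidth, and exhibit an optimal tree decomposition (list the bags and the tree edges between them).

Every bag has size at most 2, so the width is 2 − 1 = 1 and tw(G) ≤ 1. Any graph with an edge has treewidth ≥ 1, and G has the edge 3–0. Hence tw(G) = 1 exactly.

Treewidth 1.
One such decomposition:
Bags: B1 = {0, 3}  B2 = {0, 1}  B3 = {1, 2}
Tree: B1–B2, B2–B3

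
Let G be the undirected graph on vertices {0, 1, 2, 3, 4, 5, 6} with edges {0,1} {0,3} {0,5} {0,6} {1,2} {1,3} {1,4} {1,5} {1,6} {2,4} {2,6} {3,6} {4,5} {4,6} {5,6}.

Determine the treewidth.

3

A width-3 tree decomposition is:
Bags: B1 = {1, 4, 5, 6}  B2 = {0, 1, 5, 6}  B3 = {0, 1, 3, 6}  B4 = {1, 2, 4, 6}
Tree: B1–B2, B2–B3, B1–B4
Every bag has size at most 4, so the width is 4 − 1 = 3 and tw(G) ≤ 3. For the lower bound, the 4 vertices {0, 1, 3, 6} are pairwise adjacent, and any tree decomposition puts a clique entirely inside one bag — forcing width ≥ 3. Therefore the treewidth is 3.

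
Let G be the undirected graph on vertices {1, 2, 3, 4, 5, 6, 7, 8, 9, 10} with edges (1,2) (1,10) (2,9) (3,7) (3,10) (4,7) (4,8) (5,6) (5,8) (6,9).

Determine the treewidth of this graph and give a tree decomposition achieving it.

Treewidth 2.
One optimal decomposition is:
Bags: B1 = {2, 6, 9}  B2 = {2, 5, 6}  B3 = {2, 5, 8}  B4 = {2, 4, 8}  B5 = {2, 4, 7}  B6 = {2, 3, 7}  B7 = {2, 3, 10}  B8 = {1, 2, 10}
Tree: B1–B2, B2–B3, B3–B4, B4–B5, B5–B6, B6–B7, B7–B8

Each bag holds 3 vertices, so the decomposition has width 2, which upper-bounds the treewidth. The edges 2–9–6–5–8–4–7–3–10–1–2 form a cycle, so G is not a tree and its treewidth is at least 2. Combining the bounds, tw(G) = 2.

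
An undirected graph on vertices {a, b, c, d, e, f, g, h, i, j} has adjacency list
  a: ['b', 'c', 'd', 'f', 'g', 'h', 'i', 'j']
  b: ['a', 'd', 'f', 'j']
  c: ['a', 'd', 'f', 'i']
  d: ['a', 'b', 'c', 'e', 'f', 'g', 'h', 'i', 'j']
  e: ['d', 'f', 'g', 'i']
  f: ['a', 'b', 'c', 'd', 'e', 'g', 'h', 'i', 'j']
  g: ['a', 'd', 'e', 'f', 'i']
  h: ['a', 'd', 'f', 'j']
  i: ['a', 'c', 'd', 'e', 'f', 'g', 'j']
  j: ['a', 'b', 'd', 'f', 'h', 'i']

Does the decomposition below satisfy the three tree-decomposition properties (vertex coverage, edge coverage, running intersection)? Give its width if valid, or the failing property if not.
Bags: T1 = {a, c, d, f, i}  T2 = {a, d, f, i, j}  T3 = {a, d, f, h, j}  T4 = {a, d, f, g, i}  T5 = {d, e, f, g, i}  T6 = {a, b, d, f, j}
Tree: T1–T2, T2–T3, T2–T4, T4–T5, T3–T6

Yes; width 4.

Vertex coverage: the bags together contain {a, b, c, d, e, f, g, h, i, j}, the full vertex set. Edge coverage: each edge of G has both endpoints in at least one bag. Running intersection: for every vertex, the bags containing it form a connected subtree. All three properties hold, so this is a valid tree decomposition of width max|bag| − 1 = 4, and hence tw(G) ≤ 4.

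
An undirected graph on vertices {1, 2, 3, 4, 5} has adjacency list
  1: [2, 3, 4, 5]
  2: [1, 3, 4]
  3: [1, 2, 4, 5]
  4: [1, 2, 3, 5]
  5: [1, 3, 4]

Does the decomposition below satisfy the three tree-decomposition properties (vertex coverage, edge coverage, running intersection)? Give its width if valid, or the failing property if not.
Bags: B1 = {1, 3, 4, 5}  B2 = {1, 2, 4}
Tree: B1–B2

A tree decomposition must satisfy three properties: every vertex lies in some bag; for every edge, both endpoints lie together in some bag; and for every vertex, the bags containing it form a connected subtree. Here edge (3,2) lies in no bag, so the decomposition is invalid.

No — edge (3,2) lies in no bag.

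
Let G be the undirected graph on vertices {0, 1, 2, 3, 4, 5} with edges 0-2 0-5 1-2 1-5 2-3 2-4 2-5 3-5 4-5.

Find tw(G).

2

A width-2 tree decomposition is:
Bags: B1 = {2, 4, 5}  B2 = {0, 2, 5}  B3 = {2, 3, 5}  B4 = {1, 2, 5}
Tree: B1–B2, B1–B3, B3–B4
The largest bag has 3 vertices, giving width 2; this decomposition certifies tw(G) ≤ 2. Conversely, {0, 2, 5} is a clique of size 3, and the vertices of any clique must share a bag in every tree decomposition; so some bag has ≥ 3 vertices and tw(G) ≥ 2. The upper and lower bounds meet at 2, so that is the treewidth.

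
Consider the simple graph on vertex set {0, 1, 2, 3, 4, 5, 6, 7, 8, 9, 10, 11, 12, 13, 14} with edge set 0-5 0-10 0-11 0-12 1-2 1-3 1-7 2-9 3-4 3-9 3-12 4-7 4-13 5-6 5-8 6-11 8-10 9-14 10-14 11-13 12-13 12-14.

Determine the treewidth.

A width-3 tree decomposition is:
Bags: B1 = {5, 6, 8, 11}  B2 = {0, 5, 8, 11}  B3 = {0, 8, 10, 11}  B4 = {0, 10, 11, 13}  B5 = {0, 10, 12, 13}  B6 = {10, 12, 13, 14}  B7 = {4, 12, 13, 14}  B8 = {3, 4, 12, 14}  B9 = {3, 4, 9, 14}  B10 = {3, 4, 7, 9}  B11 = {1, 3, 7, 9}  B12 = {1, 2, 7, 9}
Tree: B1–B2, B2–B3, B3–B4, B4–B5, B5–B6, B6–B7, B7–B8, B8–B9, B9–B10, B10–B11, B11–B12
Each bag holds 4 vertices, so the decomposition has width 3, which upper-bounds the treewidth. For the lower bound: the 4 vertex sets {5,6,8}, {11}, {0}, {10,12,13,14} are disjoint, each induces a connected subgraph, and every pair is joined by at least one edge of G. Contracting each set to a single vertex therefore yields K_{4} as a minor, and since treewidth is minor-monotone, tw(G) ≥ tw(K_{4}) = 3. The upper and lower bounds meet at 3, so that is the treewidth.

3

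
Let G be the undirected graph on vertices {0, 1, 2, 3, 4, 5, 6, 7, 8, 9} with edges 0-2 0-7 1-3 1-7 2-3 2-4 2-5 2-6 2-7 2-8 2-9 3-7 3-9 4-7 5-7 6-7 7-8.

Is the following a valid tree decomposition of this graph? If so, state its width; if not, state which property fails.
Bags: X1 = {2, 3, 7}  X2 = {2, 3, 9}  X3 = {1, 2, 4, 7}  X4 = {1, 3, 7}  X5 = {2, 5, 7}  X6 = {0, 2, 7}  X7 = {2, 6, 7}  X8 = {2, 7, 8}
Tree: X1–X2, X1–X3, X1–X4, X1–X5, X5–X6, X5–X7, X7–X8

No — bags containing vertex 1 are not connected in the tree.

A tree decomposition must satisfy three properties: every vertex lies in some bag; for every edge, both endpoints lie together in some bag; and for every vertex, the bags containing it form a connected subtree. Here bags containing vertex 1 are not connected in the tree, so the decomposition is invalid.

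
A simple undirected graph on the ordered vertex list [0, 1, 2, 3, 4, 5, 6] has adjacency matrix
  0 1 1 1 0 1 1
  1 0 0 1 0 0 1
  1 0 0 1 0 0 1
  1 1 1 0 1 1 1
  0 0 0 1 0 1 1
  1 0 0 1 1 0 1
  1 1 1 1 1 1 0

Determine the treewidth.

A width-3 tree decomposition is:
Bags: B1 = {0, 2, 3, 6}  B2 = {0, 1, 3, 6}  B3 = {0, 3, 5, 6}  B4 = {3, 4, 5, 6}
Tree: B1–B2, B1–B3, B3–B4
The largest bag has 4 vertices, giving width 3; this decomposition certifies tw(G) ≤ 3. On the other hand G contains the 4-clique {0, 1, 3, 6}. A clique must lie in a single bag of any decomposition, so no decomposition can have width below 3. Hence tw(G) = 3 exactly.

3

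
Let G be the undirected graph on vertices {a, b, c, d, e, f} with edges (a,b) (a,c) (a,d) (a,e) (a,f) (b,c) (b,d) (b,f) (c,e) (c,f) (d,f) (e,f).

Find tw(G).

A width-3 tree decomposition is:
Bags: B1 = {a, c, e, f}  B2 = {a, b, c, f}  B3 = {a, b, d, f}
Tree: B1–B2, B2–B3
Each bag holds 4 vertices, so the decomposition has width 3, which upper-bounds the treewidth. Conversely, {a, b, d, f} is a clique of size 4, and the vertices of any clique must share a bag in every tree decomposition; so some bag has ≥ 4 vertices and tw(G) ≥ 3. Hence tw(G) = 3 exactly.

3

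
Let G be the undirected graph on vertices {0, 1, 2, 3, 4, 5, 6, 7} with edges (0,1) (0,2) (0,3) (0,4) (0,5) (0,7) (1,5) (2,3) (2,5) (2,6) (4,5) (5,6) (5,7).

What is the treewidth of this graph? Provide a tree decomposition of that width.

Every bag has size at most 3, so the width is 3 − 1 = 2 and tw(G) ≤ 2. Conversely, {0, 2, 3} is a clique of size 3, and the vertices of any clique must share a bag in every tree decomposition; so some bag has ≥ 3 vertices and tw(G) ≥ 2. The upper and lower bounds meet at 2, so that is the treewidth.

Treewidth 2.
One such decomposition:
Bags: B1 = {0, 2, 3}  B2 = {0, 2, 5}  B3 = {0, 1, 5}  B4 = {0, 5, 7}  B5 = {2, 5, 6}  B6 = {0, 4, 5}
Tree: B1–B2, B2–B3, B3–B4, B2–B5, B2–B6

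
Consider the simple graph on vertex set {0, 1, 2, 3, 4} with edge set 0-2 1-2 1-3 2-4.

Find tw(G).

A width-1 tree decomposition is:
Bags: B1 = {1, 2}  B2 = {1, 3}  B3 = {2, 4}  B4 = {0, 2}
Tree: B1–B2, B1–B3, B1–B4
The largest bag has 2 vertices, giving width 1; this decomposition certifies tw(G) ≤ 1. G has an edge, so its treewidth is at least 1. Combining the bounds, tw(G) = 1.

1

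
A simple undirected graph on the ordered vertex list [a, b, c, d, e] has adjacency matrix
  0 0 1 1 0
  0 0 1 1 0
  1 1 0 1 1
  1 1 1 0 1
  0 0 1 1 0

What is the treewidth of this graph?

2

A width-2 tree decomposition is:
Bags: B1 = {c, d, e}  B2 = {b, c, d}  B3 = {a, c, d}
Tree: B1–B2, B2–B3
Each bag holds 3 vertices, so the decomposition has width 2, which upper-bounds the treewidth. For the lower bound, the 3 vertices {c, d, e} are pairwise adjacent, and any tree decomposition puts a clique entirely inside one bag — forcing width ≥ 2. Combining the bounds, tw(G) = 2.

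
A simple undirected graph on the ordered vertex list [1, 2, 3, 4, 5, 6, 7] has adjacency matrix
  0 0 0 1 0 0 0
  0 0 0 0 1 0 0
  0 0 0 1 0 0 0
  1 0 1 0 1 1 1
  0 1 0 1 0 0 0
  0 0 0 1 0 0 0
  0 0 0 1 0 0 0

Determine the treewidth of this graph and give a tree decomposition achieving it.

Treewidth 1.
Bags: B1 = {4, 5}  B2 = {3, 4}  B3 = {2, 5}  B4 = {1, 4}  B5 = {4, 6}  B6 = {4, 7}
Tree: B1–B2, B1–B3, B1–B4, B4–B5, B1–B6

The largest bag has 2 vertices, giving width 1; this decomposition certifies tw(G) ≤ 1. G has an edge, so its treewidth is at least 1. Therefore the treewidth is 1.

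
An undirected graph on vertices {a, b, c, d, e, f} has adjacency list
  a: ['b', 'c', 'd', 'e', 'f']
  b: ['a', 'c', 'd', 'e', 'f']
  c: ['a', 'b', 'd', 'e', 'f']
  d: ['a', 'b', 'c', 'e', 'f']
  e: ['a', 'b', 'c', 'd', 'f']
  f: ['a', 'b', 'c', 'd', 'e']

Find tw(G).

5

A width-5 tree decomposition is:
Bags: B1 = {a, b, c, d, e, f}
Tree: (single bag)
A single bag containing all 6 vertices is trivially a valid decomposition of width 5. For the lower bound, the 6 vertices {a, b, c, d, e, f} are pairwise adjacent, and any tree decomposition puts a clique entirely inside one bag — forcing width ≥ 5. The upper and lower bounds meet at 5, so that is the treewidth.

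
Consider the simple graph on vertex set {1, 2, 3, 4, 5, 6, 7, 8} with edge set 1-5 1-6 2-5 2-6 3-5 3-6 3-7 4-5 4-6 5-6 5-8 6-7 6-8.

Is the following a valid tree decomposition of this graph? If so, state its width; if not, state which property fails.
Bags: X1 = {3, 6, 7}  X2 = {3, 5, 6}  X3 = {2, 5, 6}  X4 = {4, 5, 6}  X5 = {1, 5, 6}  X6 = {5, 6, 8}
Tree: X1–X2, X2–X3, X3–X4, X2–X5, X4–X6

Checking the three conditions: (i) the bags cover all of {1, 2, 3, 4, 5, 6, 7, 8}; (ii) for each edge, some bag contains both endpoints; (iii) the bags containing any fixed vertex form a subtree. All hold, so the decomposition is valid with width 3 − 1 = 2.

Yes; width 2.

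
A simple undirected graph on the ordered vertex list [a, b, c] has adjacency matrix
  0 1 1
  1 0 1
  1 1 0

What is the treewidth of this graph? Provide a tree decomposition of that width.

Treewidth 2.
One such decomposition:
Bags: B1 = {a, b, c}
Tree: (single bag)

With just one bag of size 3, the width is 3 − 1 = 2, so tw(G) ≤ 2. Conversely, {a, b, c} is a clique of size 3, and the vertices of any clique must share a bag in every tree decomposition; so some bag has ≥ 3 vertices and tw(G) ≥ 2. Combining the bounds, tw(G) = 2.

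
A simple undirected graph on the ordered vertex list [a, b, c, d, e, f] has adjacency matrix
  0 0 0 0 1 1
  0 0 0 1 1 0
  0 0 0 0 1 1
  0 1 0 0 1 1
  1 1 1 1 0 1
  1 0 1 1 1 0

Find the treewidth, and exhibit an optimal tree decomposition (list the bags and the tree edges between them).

Treewidth 2.
One optimal decomposition is:
Bags: B1 = {d, e, f}  B2 = {b, d, e}  B3 = {c, e, f}  B4 = {a, e, f}
Tree: B1–B2, B1–B3, B1–B4

Every bag has size at most 3, so the width is 3 − 1 = 2 and tw(G) ≤ 2. For the lower bound, the 3 vertices {d, e, f} are pairwise adjacent, and any tree decomposition puts a clique entirely inside one bag — forcing width ≥ 2. Therefore the treewidth is 2.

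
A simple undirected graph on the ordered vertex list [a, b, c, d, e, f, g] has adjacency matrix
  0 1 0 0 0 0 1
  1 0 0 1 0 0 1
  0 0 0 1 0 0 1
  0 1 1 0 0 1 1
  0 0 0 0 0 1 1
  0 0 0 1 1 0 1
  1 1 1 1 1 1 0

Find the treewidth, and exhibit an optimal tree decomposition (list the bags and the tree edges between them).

Treewidth 2.
One optimal decomposition is:
Bags: B1 = {d, f, g}  B2 = {e, f, g}  B3 = {c, d, g}  B4 = {b, d, g}  B5 = {a, b, g}
Tree: B1–B2, B1–B3, B1–B4, B4–B5

Each bag holds 3 vertices, so the decomposition has width 2, which upper-bounds the treewidth. Conversely, {c, d, g} is a clique of size 3, and the vertices of any clique must share a bag in every tree decomposition; so some bag has ≥ 3 vertices and tw(G) ≥ 2. Therefore the treewidth is 2.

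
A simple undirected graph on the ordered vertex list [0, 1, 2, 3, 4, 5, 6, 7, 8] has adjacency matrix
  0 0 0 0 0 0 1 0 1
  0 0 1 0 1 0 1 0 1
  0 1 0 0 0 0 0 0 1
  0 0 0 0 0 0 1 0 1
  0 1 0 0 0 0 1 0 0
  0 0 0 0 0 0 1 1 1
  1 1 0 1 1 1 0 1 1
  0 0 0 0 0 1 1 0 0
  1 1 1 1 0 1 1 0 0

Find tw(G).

2

A width-2 tree decomposition is:
Bags: B1 = {0, 6, 8}  B2 = {5, 6, 8}  B3 = {3, 6, 8}  B4 = {1, 6, 8}  B5 = {1, 2, 8}  B6 = {5, 6, 7}  B7 = {1, 4, 6}
Tree: B1–B2, B2–B3, B2–B4, B4–B5, B2–B6, B4–B7
Each bag holds 3 vertices, so the decomposition has width 2, which upper-bounds the treewidth. For the lower bound, the 3 vertices {1, 2, 8} are pairwise adjacent, and any tree decomposition puts a clique entirely inside one bag — forcing width ≥ 2. The upper and lower bounds meet at 2, so that is the treewidth.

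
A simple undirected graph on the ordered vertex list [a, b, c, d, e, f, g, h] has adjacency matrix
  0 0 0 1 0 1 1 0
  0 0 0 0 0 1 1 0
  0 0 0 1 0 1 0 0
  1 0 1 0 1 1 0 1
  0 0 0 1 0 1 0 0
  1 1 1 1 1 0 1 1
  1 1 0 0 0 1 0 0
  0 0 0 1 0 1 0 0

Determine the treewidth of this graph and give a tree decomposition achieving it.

Treewidth 2.
One optimal decomposition is:
Bags: B1 = {a, d, f}  B2 = {d, e, f}  B3 = {c, d, f}  B4 = {a, f, g}  B5 = {d, f, h}  B6 = {b, f, g}
Tree: B1–B2, B1–B3, B1–B4, B3–B5, B4–B6

Each bag holds 3 vertices, so the decomposition has width 2, which upper-bounds the treewidth. On the other hand G contains the 3-clique {d, e, f}. A clique must lie in a single bag of any decomposition, so no decomposition can have width below 2. Therefore the treewidth is 2.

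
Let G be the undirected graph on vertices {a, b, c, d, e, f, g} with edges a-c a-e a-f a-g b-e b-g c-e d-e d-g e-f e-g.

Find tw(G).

2

A width-2 tree decomposition is:
Bags: B1 = {a, c, e}  B2 = {a, e, g}  B3 = {b, e, g}  B4 = {d, e, g}  B5 = {a, e, f}
Tree: B1–B2, B2–B3, B2–B4, B1–B5
Each bag holds 3 vertices, so the decomposition has width 2, which upper-bounds the treewidth. Conversely, {d, e, g} is a clique of size 3, and the vertices of any clique must share a bag in every tree decomposition; so some bag has ≥ 3 vertices and tw(G) ≥ 2. Therefore the treewidth is 2.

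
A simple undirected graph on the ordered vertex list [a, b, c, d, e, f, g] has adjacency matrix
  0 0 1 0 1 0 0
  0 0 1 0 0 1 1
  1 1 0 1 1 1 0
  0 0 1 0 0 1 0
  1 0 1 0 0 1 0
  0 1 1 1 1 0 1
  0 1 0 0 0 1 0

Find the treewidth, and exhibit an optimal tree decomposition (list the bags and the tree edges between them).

Treewidth 2.
One such decomposition:
Bags: B1 = {a, c, e}  B2 = {c, e, f}  B3 = {b, c, f}  B4 = {c, d, f}  B5 = {b, f, g}
Tree: B1–B2, B2–B3, B3–B4, B3–B5

Each bag holds 3 vertices, so the decomposition has width 2, which upper-bounds the treewidth. Conversely, {b, f, g} is a clique of size 3, and the vertices of any clique must share a bag in every tree decomposition; so some bag has ≥ 3 vertices and tw(G) ≥ 2. The upper and lower bounds meet at 2, so that is the treewidth.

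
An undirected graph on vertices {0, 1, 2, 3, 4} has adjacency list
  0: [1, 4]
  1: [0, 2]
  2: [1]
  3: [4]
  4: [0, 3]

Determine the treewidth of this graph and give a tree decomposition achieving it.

Treewidth 1.
One such decomposition:
Bags: B1 = {1, 2}  B2 = {0, 1}  B3 = {0, 4}  B4 = {3, 4}
Tree: B1–B2, B2–B3, B3–B4

Every bag has size at most 2, so the width is 2 − 1 = 1 and tw(G) ≤ 1. Since G has at least one edge (e.g. 2–1), it is not an edgeless graph, so tw(G) ≥ 1. Combining the bounds, tw(G) = 1.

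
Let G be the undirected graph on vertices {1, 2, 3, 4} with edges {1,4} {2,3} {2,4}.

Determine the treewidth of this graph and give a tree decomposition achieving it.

Treewidth 1.
Bags: B1 = {2, 3}  B2 = {2, 4}  B3 = {1, 4}
Tree: B1–B2, B2–B3

Each bag holds 2 vertices, so the decomposition has width 1, which upper-bounds the treewidth. Since G has at least one edge (e.g. 3–2), it is not an edgeless graph, so tw(G) ≥ 1. Hence tw(G) = 1 exactly.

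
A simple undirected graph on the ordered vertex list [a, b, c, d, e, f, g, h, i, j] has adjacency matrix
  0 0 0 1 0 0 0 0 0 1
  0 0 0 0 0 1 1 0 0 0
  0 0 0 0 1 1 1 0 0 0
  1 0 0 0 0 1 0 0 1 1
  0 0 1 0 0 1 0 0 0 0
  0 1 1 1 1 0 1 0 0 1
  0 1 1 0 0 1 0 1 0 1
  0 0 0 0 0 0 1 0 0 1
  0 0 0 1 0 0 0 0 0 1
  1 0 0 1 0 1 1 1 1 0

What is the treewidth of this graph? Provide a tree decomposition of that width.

Each bag holds 3 vertices, so the decomposition has width 2, which upper-bounds the treewidth. For the lower bound, the 3 vertices {a, d, j} are pairwise adjacent, and any tree decomposition puts a clique entirely inside one bag — forcing width ≥ 2. The upper and lower bounds meet at 2, so that is the treewidth.

Treewidth 2.
Bags: B1 = {f, g, j}  B2 = {c, f, g}  B3 = {g, h, j}  B4 = {d, f, j}  B5 = {d, i, j}  B6 = {a, d, j}  B7 = {c, e, f}  B8 = {b, f, g}
Tree: B1–B2, B1–B3, B1–B4, B4–B5, B5–B6, B2–B7, B1–B8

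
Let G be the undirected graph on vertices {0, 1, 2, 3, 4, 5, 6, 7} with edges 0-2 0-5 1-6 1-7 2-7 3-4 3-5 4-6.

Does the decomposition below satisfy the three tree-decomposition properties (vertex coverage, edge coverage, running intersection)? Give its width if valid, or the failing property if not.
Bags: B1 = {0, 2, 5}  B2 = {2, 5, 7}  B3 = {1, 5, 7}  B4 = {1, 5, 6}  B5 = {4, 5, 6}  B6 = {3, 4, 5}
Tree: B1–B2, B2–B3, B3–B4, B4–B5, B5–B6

Vertex coverage: the bags together contain {0, 1, 2, 3, 4, 5, 6, 7}, the full vertex set. Edge coverage: each edge of G has both endpoints in at least one bag. Running intersection: for every vertex, the bags containing it form a connected subtree. All three properties hold, so this is a valid tree decomposition of width max|bag| − 1 = 2, and hence tw(G) ≤ 2.

Yes; width 2.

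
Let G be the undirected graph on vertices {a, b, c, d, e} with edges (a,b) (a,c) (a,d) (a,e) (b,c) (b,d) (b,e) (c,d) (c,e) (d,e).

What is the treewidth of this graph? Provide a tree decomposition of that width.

Treewidth 4.
One such decomposition:
Bags: B1 = {a, b, c, d, e}
Tree: (single bag)

With just one bag of size 5, the width is 5 − 1 = 4, so tw(G) ≤ 4. Conversely, {a, b, c, d, e} is a clique of size 5, and the vertices of any clique must share a bag in every tree decomposition; so some bag has ≥ 5 vertices and tw(G) ≥ 4. The upper and lower bounds meet at 4, so that is the treewidth.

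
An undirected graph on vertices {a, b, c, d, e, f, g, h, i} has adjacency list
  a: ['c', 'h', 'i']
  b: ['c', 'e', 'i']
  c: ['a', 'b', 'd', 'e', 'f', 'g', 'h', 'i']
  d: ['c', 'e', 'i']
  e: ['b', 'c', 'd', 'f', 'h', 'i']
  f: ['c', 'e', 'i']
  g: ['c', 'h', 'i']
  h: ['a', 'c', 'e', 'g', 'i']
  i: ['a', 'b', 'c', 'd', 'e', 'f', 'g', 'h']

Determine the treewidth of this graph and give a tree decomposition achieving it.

Each bag holds 4 vertices, so the decomposition has width 3, which upper-bounds the treewidth. On the other hand G contains the 4-clique {c, g, h, i}. A clique must lie in a single bag of any decomposition, so no decomposition can have width below 3. Therefore the treewidth is 3.

Treewidth 3.
Bags: B1 = {c, e, h, i}  B2 = {c, e, f, i}  B3 = {c, d, e, i}  B4 = {b, c, e, i}  B5 = {c, g, h, i}  B6 = {a, c, h, i}
Tree: B1–B2, B1–B3, B2–B4, B1–B5, B1–B6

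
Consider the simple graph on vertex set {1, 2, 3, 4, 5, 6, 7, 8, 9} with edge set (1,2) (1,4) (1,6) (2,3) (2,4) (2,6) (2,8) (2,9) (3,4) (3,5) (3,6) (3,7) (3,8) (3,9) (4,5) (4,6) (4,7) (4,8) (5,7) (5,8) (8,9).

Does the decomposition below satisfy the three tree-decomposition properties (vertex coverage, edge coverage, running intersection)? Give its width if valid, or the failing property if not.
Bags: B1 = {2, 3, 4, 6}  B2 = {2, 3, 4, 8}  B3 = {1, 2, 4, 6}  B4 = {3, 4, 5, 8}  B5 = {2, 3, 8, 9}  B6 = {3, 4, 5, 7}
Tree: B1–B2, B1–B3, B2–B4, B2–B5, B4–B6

Yes; width 3.

Every vertex of G appears in some bag (union = {1, 2, 3, 4, 5, 6, 7, 8, 9}); every edge is covered by a bag; and for each vertex v the set of bags containing v is connected in the bag tree. The decomposition is therefore valid. The largest bag has 4 vertices, so the width is 3.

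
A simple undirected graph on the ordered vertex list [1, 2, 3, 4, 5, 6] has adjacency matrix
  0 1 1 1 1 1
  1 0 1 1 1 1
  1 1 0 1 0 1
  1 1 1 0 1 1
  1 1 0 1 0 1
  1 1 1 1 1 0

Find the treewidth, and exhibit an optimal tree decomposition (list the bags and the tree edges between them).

Every bag has size at most 5, so the width is 5 − 1 = 4 and tw(G) ≤ 4. Conversely, {1, 2, 3, 4, 6} is a clique of size 5, and the vertices of any clique must share a bag in every tree decomposition; so some bag has ≥ 5 vertices and tw(G) ≥ 4. The upper and lower bounds meet at 4, so that is the treewidth.

Treewidth 4.
One such decomposition:
Bags: B1 = {1, 2, 4, 5, 6}  B2 = {1, 2, 3, 4, 6}
Tree: B1–B2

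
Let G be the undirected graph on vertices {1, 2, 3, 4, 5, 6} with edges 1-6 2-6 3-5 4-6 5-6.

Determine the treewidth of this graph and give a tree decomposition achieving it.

Treewidth 1.
One optimal decomposition is:
Bags: B1 = {3, 5}  B2 = {5, 6}  B3 = {2, 6}  B4 = {1, 6}  B5 = {4, 6}
Tree: B1–B2, B2–B3, B2–B4, B4–B5

The largest bag has 2 vertices, giving width 1; this decomposition certifies tw(G) ≤ 1. Any graph with an edge has treewidth ≥ 1, and G has the edge 3–5. Hence tw(G) = 1 exactly.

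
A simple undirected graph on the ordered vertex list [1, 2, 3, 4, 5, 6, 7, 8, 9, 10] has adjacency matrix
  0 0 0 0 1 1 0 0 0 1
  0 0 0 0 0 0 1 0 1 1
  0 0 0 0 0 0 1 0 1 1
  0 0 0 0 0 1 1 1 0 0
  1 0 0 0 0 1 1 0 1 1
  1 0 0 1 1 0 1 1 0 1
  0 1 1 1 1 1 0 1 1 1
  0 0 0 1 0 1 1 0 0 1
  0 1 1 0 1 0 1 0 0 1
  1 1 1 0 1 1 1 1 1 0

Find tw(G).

3

A width-3 tree decomposition is:
Bags: B1 = {5, 6, 7, 10}  B2 = {5, 7, 9, 10}  B3 = {2, 7, 9, 10}  B4 = {6, 7, 8, 10}  B5 = {3, 7, 9, 10}  B6 = {4, 6, 7, 8}  B7 = {1, 5, 6, 10}
Tree: B1–B2, B2–B3, B1–B4, B3–B5, B4–B6, B1–B7
Each bag holds 4 vertices, so the decomposition has width 3, which upper-bounds the treewidth. Conversely, {1, 5, 6, 10} is a clique of size 4, and the vertices of any clique must share a bag in every tree decomposition; so some bag has ≥ 4 vertices and tw(G) ≥ 3. Hence tw(G) = 3 exactly.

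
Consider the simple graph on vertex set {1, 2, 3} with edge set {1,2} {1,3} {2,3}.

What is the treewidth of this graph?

2

A width-2 tree decomposition is:
Bags: B1 = {1, 2, 3}
Tree: (single bag)
A single bag containing all 3 vertices is trivially a valid decomposition of width 2. Conversely, {1, 2, 3} is a clique of size 3, and the vertices of any clique must share a bag in every tree decomposition; so some bag has ≥ 3 vertices and tw(G) ≥ 2. Hence tw(G) = 2 exactly.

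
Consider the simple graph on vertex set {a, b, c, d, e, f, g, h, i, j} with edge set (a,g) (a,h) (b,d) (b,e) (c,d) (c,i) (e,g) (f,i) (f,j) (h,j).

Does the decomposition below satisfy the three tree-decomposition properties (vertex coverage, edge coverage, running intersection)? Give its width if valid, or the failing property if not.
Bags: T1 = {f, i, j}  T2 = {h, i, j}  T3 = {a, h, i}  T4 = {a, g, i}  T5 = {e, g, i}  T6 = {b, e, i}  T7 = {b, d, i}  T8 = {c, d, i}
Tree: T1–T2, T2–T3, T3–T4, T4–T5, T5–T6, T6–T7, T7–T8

Vertex coverage: the bags together contain {a, b, c, d, e, f, g, h, i, j}, the full vertex set. Edge coverage: each edge of G has both endpoints in at least one bag. Running intersection: for every vertex, the bags containing it form a connected subtree. All three properties hold, so this is a valid tree decomposition of width max|bag| − 1 = 2, and hence tw(G) ≤ 2.

Yes; width 2.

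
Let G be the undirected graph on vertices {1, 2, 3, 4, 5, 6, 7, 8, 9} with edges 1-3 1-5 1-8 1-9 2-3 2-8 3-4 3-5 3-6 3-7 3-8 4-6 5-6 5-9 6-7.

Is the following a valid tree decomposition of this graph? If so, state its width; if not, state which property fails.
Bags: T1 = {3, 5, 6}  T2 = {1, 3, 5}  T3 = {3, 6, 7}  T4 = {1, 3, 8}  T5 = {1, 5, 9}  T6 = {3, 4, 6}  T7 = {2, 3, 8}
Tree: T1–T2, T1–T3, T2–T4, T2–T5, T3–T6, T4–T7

Every vertex of G appears in some bag (union = {1, 2, 3, 4, 5, 6, 7, 8, 9}); every edge is covered by a bag; and for each vertex v the set of bags containing v is connected in the bag tree. The decomposition is therefore valid. The largest bag has 3 vertices, so the width is 2.

Yes; width 2.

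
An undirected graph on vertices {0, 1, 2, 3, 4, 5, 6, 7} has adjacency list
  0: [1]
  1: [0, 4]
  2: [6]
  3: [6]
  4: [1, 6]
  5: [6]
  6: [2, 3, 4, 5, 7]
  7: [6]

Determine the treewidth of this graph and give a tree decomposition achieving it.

The largest bag has 2 vertices, giving width 1; this decomposition certifies tw(G) ≤ 1. Any graph with an edge has treewidth ≥ 1, and G has the edge 6–3. Hence tw(G) = 1 exactly.

Treewidth 1.
One such decomposition:
Bags: B1 = {3, 6}  B2 = {4, 6}  B3 = {1, 4}  B4 = {0, 1}  B5 = {5, 6}  B6 = {2, 6}  B7 = {6, 7}
Tree: B1–B2, B2–B3, B3–B4, B2–B5, B1–B6, B2–B7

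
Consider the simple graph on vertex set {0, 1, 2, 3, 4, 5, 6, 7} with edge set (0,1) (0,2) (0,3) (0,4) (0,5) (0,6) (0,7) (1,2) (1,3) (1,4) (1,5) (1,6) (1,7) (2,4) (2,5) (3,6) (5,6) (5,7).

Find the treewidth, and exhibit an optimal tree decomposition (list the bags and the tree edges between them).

Treewidth 3.
One optimal decomposition is:
Bags: B1 = {0, 1, 5, 7}  B2 = {0, 1, 5, 6}  B3 = {0, 1, 2, 5}  B4 = {0, 1, 3, 6}  B5 = {0, 1, 2, 4}
Tree: B1–B2, B2–B3, B2–B4, B3–B5

Each bag holds 4 vertices, so the decomposition has width 3, which upper-bounds the treewidth. Conversely, {0, 1, 3, 6} is a clique of size 4, and the vertices of any clique must share a bag in every tree decomposition; so some bag has ≥ 4 vertices and tw(G) ≥ 3. The upper and lower bounds meet at 3, so that is the treewidth.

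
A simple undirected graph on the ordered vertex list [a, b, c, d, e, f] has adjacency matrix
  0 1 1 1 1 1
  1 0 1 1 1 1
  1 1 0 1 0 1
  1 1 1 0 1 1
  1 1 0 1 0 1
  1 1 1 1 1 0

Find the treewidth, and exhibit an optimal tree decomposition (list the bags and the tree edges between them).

Treewidth 4.
Bags: B1 = {a, b, c, d, f}  B2 = {a, b, d, e, f}
Tree: B1–B2

Each bag holds 5 vertices, so the decomposition has width 4, which upper-bounds the treewidth. On the other hand G contains the 5-clique {a, b, d, e, f}. A clique must lie in a single bag of any decomposition, so no decomposition can have width below 4. Combining the bounds, tw(G) = 4.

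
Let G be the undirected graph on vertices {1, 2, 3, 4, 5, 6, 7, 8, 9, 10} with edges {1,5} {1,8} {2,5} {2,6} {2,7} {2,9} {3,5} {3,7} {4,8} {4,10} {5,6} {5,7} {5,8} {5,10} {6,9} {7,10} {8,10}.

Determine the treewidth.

A width-2 tree decomposition is:
Bags: B1 = {5, 7, 10}  B2 = {2, 5, 7}  B3 = {2, 5, 6}  B4 = {5, 8, 10}  B5 = {3, 5, 7}  B6 = {4, 8, 10}  B7 = {2, 6, 9}  B8 = {1, 5, 8}
Tree: B1–B2, B2–B3, B1–B4, B1–B5, B4–B6, B3–B7, B4–B8
Each bag holds 3 vertices, so the decomposition has width 2, which upper-bounds the treewidth. For the lower bound, the 3 vertices {2, 6, 9} are pairwise adjacent, and any tree decomposition puts a clique entirely inside one bag — forcing width ≥ 2. Hence tw(G) = 2 exactly.

2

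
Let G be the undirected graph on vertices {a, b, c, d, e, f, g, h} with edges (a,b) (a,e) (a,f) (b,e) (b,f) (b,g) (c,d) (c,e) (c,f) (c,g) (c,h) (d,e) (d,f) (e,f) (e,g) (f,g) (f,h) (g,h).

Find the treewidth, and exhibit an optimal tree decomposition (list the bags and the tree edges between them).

Treewidth 3.
One optimal decomposition is:
Bags: B1 = {b, e, f, g}  B2 = {c, e, f, g}  B3 = {c, f, g, h}  B4 = {c, d, e, f}  B5 = {a, b, e, f}
Tree: B1–B2, B2–B3, B2–B4, B1–B5

Every bag has size at most 4, so the width is 4 − 1 = 3 and tw(G) ≤ 3. Conversely, {c, d, e, f} is a clique of size 4, and the vertices of any clique must share a bag in every tree decomposition; so some bag has ≥ 4 vertices and tw(G) ≥ 3. Hence tw(G) = 3 exactly.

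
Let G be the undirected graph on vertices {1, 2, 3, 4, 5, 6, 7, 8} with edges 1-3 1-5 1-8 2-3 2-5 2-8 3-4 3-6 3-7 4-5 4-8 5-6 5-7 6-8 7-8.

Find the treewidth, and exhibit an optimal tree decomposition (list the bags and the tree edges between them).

Treewidth 3.
One optimal decomposition is:
Bags: B1 = {1, 3, 5, 8}  B2 = {3, 5, 6, 8}  B3 = {3, 4, 5, 8}  B4 = {2, 3, 5, 8}  B5 = {3, 5, 7, 8}
Tree: B1–B2, B2–B3, B3–B4, B4–B5

Each bag holds 4 vertices, so the decomposition has width 3, which upper-bounds the treewidth. For the lower bound: the 4 vertex sets {1,8}, {3,6}, {5}, {4} are disjoint, each induces a connected subgraph, and every pair is joined by at least one edge of G. Contracting each set to a single vertex therefore yields K_{4} as a minor, and since treewidth is minor-monotone, tw(G) ≥ tw(K_{4}) = 3. The upper and lower bounds meet at 3, so that is the treewidth.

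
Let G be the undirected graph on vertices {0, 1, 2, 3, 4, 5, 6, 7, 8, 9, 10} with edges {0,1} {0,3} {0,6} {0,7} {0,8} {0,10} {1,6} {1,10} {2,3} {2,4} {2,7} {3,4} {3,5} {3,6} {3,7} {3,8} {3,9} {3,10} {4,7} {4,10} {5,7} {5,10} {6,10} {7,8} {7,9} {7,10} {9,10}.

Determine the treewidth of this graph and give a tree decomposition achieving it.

Treewidth 3.
Bags: B1 = {3, 7, 9, 10}  B2 = {0, 3, 7, 10}  B3 = {3, 4, 7, 10}  B4 = {3, 5, 7, 10}  B5 = {0, 3, 7, 8}  B6 = {0, 3, 6, 10}  B7 = {2, 3, 4, 7}  B8 = {0, 1, 6, 10}
Tree: B1–B2, B1–B3, B1–B4, B2–B5, B2–B6, B3–B7, B6–B8

Every bag has size at most 4, so the width is 4 − 1 = 3 and tw(G) ≤ 3. On the other hand G contains the 4-clique {0, 1, 6, 10}. A clique must lie in a single bag of any decomposition, so no decomposition can have width below 3. Hence tw(G) = 3 exactly.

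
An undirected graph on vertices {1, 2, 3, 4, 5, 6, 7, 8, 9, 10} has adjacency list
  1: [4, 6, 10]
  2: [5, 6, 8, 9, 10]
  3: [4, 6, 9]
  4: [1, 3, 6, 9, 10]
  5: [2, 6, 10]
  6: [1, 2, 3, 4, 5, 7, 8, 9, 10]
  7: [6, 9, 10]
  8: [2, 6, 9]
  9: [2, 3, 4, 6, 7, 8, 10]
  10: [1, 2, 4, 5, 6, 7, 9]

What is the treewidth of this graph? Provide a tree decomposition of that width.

Each bag holds 4 vertices, so the decomposition has width 3, which upper-bounds the treewidth. Conversely, {1, 4, 6, 10} is a clique of size 4, and the vertices of any clique must share a bag in every tree decomposition; so some bag has ≥ 4 vertices and tw(G) ≥ 3. Hence tw(G) = 3 exactly.

Treewidth 3.
One optimal decomposition is:
Bags: B1 = {2, 6, 9, 10}  B2 = {4, 6, 9, 10}  B3 = {6, 7, 9, 10}  B4 = {2, 6, 8, 9}  B5 = {3, 4, 6, 9}  B6 = {1, 4, 6, 10}  B7 = {2, 5, 6, 10}
Tree: B1–B2, B2–B3, B1–B4, B2–B5, B2–B6, B1–B7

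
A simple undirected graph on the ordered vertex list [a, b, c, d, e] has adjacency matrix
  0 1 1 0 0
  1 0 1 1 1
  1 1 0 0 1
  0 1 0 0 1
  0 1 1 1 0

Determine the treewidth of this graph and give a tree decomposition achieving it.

Treewidth 2.
One optimal decomposition is:
Bags: B1 = {b, c, e}  B2 = {a, b, c}  B3 = {b, d, e}
Tree: B1–B2, B1–B3

The largest bag has 3 vertices, giving width 2; this decomposition certifies tw(G) ≤ 2. On the other hand G contains the 3-clique {b, d, e}. A clique must lie in a single bag of any decomposition, so no decomposition can have width below 2. The upper and lower bounds meet at 2, so that is the treewidth.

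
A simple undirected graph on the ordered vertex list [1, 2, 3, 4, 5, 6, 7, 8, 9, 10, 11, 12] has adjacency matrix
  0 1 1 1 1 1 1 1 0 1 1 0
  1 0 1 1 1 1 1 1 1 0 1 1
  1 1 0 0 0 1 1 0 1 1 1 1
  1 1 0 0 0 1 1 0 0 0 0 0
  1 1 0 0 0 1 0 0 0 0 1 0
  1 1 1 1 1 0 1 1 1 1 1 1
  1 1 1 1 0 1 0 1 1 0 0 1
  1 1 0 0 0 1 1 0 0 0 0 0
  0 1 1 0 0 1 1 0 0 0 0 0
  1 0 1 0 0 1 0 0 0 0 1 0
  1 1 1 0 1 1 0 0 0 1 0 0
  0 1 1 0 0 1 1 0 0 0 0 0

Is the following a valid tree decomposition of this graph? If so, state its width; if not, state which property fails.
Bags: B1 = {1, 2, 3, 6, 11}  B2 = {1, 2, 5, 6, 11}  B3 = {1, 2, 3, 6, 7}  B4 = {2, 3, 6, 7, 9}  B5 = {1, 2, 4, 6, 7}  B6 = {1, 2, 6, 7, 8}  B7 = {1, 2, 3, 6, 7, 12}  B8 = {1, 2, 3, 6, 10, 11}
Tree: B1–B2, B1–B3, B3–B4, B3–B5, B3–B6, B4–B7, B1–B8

A tree decomposition must satisfy three properties: every vertex lies in some bag; for every edge, both endpoints lie together in some bag; and for every vertex, the bags containing it form a connected subtree. Here bags containing vertex 1 are not connected in the tree, so the decomposition is invalid.

No — bags containing vertex 1 are not connected in the tree.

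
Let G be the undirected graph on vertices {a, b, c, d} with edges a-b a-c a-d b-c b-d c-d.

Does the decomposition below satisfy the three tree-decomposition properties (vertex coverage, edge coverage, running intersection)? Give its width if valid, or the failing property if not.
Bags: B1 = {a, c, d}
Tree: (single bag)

A tree decomposition must satisfy three properties: every vertex lies in some bag; for every edge, both endpoints lie together in some bag; and for every vertex, the bags containing it form a connected subtree. Here vertex b appears in no bag, so the decomposition is invalid.

No — vertex b appears in no bag.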